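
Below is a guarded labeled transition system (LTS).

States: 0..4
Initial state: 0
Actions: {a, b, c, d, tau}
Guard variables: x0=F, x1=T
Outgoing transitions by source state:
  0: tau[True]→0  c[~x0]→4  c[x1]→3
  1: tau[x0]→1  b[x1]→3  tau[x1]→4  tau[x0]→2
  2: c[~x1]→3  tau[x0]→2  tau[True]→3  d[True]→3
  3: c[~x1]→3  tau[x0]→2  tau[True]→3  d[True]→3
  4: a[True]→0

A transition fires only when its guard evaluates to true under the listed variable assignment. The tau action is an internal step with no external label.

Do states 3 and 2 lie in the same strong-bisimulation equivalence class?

Answer: BISIMILAR

Working:
Compute ~ classes (split until stable):
  P[0] = {{0,1,2,3,4}}
  P[1] = {{0},{1},{2,3},{4}}
4 equivalence class(es) (converged in 2)
[3]={2,3}  [2]={2,3}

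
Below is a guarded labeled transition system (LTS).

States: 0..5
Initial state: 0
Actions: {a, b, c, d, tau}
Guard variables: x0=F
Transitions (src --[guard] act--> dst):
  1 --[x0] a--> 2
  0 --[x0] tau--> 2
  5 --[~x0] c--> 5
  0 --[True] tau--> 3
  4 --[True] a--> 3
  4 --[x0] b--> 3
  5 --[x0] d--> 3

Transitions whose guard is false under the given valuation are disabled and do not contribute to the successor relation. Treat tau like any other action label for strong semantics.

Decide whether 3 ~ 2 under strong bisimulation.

Answer: BISIMILAR

Analysis:
Refine partition for ~:
  P[0] = {{0,1,2,3,4,5}}
  P[1] = {{0},{1,2,3},{4},{5}}
Fixed point at round 2; 4 class(es).
3∈{1,2,3}, 2∈{1,2,3}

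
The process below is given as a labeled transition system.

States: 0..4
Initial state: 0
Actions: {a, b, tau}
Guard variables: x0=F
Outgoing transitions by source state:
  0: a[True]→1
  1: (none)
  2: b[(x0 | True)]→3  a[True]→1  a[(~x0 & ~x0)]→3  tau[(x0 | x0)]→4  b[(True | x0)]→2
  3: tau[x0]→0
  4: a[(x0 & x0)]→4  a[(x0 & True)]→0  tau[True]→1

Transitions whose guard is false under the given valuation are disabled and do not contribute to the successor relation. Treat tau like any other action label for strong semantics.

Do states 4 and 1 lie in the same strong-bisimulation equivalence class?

Answer: NOT BISIMILAR

Trace:
Compute ~ classes (split until stable):
  round 0: {{0,1,2,3,4}}
  round 1: {{0},{1,3},{2},{4}}
4 equivalence class(es) (converged in 2)
class of 4: {4}; class of 1: {1,3}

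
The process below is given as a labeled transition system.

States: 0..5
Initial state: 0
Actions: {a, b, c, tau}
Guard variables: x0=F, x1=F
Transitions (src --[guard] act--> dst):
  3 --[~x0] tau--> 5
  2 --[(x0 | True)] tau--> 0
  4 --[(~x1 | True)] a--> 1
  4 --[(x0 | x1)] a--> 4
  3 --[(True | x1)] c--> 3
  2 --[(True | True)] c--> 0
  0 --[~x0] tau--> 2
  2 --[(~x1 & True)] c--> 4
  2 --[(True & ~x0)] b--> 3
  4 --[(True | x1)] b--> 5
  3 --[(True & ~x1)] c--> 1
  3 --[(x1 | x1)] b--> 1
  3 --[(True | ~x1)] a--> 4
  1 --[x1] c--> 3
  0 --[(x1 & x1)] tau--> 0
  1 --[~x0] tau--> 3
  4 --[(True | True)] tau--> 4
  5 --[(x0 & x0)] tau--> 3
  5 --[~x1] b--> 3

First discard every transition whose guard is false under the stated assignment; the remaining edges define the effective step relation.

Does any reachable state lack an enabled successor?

R = {0,1,2,3,4,5}
  0: tau→2  [1 exit(s)]
  1: tau→3  [1 exit(s)]
  2: b→3  c→0  c→4  tau→0  [4 exit(s)]
  3: a→4  c→1  c→3  tau→5  [4 exit(s)]
  4: a→1  b→5  tau→4  [3 exit(s)]
  5: b→3  [1 exit(s)]

Answer: DEADLOCK-FREE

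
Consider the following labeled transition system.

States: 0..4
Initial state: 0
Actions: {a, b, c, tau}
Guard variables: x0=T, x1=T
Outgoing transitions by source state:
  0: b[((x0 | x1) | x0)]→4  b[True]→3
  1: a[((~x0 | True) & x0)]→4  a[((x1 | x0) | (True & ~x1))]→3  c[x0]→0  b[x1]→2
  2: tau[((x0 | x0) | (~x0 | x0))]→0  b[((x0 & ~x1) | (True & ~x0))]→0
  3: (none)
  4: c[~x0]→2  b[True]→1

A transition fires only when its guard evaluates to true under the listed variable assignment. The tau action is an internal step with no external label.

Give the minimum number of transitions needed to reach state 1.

BFS to 1:
  L0 = {0}
  L1 = {3,4}
  L2 = {1}
1 enters at depth 2; path b·b

Answer: 2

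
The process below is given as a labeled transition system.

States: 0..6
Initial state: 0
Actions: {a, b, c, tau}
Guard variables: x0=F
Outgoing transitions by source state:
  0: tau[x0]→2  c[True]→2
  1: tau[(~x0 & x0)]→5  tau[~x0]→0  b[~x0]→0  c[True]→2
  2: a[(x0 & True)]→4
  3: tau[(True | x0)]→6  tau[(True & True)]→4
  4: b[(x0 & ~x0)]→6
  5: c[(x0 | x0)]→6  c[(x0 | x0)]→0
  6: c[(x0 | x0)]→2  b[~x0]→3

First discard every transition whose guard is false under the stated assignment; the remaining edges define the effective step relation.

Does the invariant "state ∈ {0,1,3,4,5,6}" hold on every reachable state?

Allowed set {0,1,3,4,5,6}
Reach set: {0,2}
  0: safe
  2: VIOLATES
counterexample path to 2: c

Answer: INVARIANT VIOLATED at state 2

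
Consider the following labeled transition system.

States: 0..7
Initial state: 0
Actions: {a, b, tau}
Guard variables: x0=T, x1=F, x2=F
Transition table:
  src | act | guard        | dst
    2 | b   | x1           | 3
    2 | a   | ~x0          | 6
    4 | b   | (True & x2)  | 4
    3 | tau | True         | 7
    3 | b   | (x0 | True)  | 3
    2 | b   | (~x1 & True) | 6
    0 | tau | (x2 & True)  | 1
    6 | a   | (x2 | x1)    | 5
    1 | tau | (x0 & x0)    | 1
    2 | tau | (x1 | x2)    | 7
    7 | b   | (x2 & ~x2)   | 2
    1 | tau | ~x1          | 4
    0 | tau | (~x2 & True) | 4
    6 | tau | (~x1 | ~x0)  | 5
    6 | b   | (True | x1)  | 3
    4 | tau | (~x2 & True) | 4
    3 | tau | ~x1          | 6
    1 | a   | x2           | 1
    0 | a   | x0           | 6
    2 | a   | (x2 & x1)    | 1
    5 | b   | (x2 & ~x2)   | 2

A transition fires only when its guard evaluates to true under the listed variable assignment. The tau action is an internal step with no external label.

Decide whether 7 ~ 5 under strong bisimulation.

Answer: BISIMILAR

Trace:
Bisimulation quotient by refinement:
  P[0] = {{0,1,2,3,4,5,6,7}}
  P[1] = {{0},{1,4},{2},{3,6},{5,7}}
  P[2] = {{0},{1,4},{2},{3},{5,7},{6}}
stable after 3 split(s): 6 block(s)
class of 7: {5,7}; class of 5: {5,7}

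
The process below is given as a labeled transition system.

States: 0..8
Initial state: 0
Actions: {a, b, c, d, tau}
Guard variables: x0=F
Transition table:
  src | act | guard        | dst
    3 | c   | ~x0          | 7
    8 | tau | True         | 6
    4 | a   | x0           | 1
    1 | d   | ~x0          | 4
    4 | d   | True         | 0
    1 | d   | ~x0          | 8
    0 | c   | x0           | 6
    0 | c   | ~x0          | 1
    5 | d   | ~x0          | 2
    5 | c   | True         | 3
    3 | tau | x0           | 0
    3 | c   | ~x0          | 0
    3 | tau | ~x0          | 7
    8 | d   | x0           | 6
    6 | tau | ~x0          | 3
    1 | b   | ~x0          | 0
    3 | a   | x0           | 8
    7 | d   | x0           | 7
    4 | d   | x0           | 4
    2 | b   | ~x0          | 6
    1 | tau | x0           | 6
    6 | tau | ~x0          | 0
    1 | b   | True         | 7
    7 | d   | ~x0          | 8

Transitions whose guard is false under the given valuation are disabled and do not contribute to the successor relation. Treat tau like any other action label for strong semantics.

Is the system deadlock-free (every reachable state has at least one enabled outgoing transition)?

Answer: DEADLOCK-FREE

Analysis:
Reach set: {0,1,3,4,6,7,8}
  0: c→1  [deg 1]
  1: b→0  b→7  d→4  d→8  [deg 4]
  3: c→0  c→7  tau→7  [deg 3]
  4: d→0  [deg 1]
  6: tau→0  tau→3  [deg 2]
  7: d→8  [deg 1]
  8: tau→6  [deg 1]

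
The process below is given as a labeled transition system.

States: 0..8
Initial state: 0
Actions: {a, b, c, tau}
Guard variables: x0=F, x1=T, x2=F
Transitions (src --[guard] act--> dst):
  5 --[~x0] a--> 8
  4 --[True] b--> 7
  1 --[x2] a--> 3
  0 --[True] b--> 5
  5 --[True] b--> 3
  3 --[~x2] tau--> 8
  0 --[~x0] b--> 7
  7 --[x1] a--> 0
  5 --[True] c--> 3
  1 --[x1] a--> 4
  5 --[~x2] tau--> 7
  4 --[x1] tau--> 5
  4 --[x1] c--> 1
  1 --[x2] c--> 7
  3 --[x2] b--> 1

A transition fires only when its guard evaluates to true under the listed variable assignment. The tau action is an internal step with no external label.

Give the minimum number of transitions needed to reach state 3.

Breadth-first toward 3:
  depth 0: {0}
  depth 1: {5,7}
  depth 2: {3,8}
depth(3)=2, e.g. b·b

Answer: 2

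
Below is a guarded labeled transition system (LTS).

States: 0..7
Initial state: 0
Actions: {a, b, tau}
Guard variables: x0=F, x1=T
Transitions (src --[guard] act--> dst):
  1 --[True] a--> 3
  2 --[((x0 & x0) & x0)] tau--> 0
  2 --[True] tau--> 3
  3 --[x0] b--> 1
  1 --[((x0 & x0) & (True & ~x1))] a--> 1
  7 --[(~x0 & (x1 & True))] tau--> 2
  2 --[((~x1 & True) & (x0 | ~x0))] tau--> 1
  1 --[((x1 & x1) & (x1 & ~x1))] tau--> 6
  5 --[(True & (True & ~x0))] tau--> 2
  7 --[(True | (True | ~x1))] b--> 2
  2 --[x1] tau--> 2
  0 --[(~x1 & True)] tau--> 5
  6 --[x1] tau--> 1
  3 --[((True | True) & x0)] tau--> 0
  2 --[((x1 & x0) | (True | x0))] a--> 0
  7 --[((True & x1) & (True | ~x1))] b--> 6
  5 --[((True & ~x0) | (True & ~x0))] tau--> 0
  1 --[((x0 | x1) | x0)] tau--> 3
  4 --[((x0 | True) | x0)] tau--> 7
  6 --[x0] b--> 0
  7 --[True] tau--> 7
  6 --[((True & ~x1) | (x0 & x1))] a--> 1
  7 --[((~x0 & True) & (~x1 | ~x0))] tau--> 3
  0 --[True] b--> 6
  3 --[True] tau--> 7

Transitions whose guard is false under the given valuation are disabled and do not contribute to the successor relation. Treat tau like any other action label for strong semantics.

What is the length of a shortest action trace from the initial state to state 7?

BFS to 7:
  Layer 0: {0}
  Layer 1: {6}
  Layer 2: {1}
  Layer 3: {3}
  Layer 4: {7}
first hit 7 at d=4 via b·tau·a·tau

Answer: 4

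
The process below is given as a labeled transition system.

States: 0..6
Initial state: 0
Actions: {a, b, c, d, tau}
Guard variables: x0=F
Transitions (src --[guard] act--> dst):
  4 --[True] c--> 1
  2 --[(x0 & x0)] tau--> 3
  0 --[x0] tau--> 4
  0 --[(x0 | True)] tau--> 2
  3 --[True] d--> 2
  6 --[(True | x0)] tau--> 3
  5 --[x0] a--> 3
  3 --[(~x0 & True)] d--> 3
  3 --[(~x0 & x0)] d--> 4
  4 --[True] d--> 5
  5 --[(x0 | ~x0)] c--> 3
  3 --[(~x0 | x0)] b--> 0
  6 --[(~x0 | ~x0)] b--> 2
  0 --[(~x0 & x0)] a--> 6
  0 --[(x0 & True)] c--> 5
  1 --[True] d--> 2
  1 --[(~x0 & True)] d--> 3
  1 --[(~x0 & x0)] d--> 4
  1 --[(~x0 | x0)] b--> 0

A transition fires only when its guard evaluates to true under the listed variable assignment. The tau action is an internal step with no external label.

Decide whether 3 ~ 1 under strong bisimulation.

Refine partition for ~:
  round 0: {{0,1,2,3,4,5,6}}
  round 1: {{0},{1,3},{2},{4},{5},{6}}
stable after 2 split(s): 6 block(s)
class of 3: {1,3}; class of 1: {1,3}

Answer: BISIMILAR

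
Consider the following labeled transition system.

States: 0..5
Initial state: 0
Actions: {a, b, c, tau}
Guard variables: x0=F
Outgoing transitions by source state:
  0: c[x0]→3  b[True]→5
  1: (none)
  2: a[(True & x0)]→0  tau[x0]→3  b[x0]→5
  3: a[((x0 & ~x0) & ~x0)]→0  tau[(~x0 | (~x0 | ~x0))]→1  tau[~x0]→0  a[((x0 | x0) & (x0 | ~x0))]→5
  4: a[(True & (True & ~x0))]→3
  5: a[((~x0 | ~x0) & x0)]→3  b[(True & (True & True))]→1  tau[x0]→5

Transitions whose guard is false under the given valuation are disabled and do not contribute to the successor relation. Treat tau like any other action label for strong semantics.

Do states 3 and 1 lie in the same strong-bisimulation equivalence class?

Answer: NOT BISIMILAR

Analysis:
Compute ~ classes (split until stable):
  round 0: {{0,1,2,3,4,5}}
  round 1: {{0,5},{1,2},{3},{4}}
  round 2: {{0},{1,2},{3},{4},{5}}
5 equivalence class(es) (converged in 3)
3∈{3}, 1∈{1,2}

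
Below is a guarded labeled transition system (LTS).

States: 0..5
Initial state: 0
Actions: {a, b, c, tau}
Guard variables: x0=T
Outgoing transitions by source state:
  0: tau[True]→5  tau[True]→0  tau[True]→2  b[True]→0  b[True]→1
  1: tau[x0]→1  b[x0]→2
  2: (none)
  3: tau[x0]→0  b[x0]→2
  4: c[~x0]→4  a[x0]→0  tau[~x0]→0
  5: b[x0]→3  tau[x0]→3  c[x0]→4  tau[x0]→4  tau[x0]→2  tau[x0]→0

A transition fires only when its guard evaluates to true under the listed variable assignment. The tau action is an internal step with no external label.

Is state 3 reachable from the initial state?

Answer: REACHABLE

Working:
After dropping false guards: 16 live edges.
depth 0: {0}
depth 1: {1,2,5}  now seen {0,1,2,5}
depth 2: {3,4}  now seen {0,1,2,3,4,5}
Reach set: {0,1,2,3,4,5}
witness 3: tau·b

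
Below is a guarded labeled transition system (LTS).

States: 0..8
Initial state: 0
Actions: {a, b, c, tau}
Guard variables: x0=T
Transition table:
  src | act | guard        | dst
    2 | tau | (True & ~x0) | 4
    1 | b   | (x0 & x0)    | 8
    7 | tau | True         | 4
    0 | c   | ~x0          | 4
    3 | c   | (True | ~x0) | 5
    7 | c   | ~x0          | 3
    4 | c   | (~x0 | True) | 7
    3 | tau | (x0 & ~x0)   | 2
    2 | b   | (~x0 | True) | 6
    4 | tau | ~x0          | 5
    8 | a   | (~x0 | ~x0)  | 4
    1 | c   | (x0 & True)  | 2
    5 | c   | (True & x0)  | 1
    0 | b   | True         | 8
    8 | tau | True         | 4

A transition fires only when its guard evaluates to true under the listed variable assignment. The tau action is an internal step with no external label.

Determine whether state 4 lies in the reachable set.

Answer: REACHABLE

Trace:
After dropping false guards: 9 live edges.
depth 0: {0}
depth 1: {8}  total {0,8}
depth 2: {4}  total {0,4,8}
depth 3: {7}  total {0,4,7,8}
Reachable = {0,4,7,8}
witness 4: b·tau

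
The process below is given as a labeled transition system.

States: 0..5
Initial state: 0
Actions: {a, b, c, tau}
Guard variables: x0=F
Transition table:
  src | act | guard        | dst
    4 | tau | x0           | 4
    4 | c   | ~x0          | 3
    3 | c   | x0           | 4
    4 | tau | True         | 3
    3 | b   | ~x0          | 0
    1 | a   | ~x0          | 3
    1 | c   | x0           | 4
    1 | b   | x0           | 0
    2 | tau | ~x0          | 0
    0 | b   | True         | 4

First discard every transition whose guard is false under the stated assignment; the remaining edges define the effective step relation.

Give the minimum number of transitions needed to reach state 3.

Layered search for 3:
  Layer 0: {0}
  Layer 1: {4}
  Layer 2: {3}
depth(3)=2, e.g. b·c

Answer: 2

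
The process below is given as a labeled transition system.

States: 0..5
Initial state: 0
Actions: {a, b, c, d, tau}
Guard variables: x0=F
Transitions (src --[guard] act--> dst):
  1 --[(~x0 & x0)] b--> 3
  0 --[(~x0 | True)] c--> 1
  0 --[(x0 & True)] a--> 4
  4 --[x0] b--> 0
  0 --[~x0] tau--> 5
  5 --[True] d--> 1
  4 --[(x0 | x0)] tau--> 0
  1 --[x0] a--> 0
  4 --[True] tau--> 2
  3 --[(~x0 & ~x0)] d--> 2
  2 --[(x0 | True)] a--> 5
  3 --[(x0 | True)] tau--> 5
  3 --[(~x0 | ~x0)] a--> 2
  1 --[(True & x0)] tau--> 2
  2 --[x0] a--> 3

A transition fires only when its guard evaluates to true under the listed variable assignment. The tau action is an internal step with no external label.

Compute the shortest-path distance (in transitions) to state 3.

Layered search for 3:
  L0 = {0}
  L1 = {1,5}
3 never appears.

Answer: UNREACHABLE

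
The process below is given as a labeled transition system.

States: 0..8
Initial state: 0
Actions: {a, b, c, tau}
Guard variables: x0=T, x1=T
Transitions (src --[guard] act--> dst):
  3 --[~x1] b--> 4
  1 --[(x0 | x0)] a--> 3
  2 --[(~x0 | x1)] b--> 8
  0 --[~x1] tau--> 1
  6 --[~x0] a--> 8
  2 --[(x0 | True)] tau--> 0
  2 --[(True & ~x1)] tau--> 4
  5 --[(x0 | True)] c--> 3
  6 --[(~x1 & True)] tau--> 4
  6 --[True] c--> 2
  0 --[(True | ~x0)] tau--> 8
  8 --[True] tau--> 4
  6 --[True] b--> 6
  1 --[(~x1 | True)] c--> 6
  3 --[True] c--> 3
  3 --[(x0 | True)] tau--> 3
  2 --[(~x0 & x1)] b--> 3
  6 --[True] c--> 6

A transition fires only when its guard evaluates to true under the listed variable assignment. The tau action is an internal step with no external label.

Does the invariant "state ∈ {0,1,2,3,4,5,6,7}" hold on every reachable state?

Inv-set: {0,1,2,3,4,5,6,7}
R = {0,4,8}
  0: safe
  4: safe
  8: outside
witness against invariant: tau → 8

Answer: INVARIANT VIOLATED at state 8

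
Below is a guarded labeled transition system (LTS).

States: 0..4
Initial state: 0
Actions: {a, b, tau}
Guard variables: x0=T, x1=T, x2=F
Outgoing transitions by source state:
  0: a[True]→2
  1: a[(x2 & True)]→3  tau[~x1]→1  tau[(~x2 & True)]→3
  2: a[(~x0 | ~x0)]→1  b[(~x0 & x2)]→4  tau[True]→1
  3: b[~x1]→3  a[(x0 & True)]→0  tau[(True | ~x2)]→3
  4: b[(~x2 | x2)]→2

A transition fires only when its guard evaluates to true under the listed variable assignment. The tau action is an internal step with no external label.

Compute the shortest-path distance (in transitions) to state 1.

Answer: 2

Trace:
Breadth-first toward 1:
  Layer 0: {0}
  Layer 1: {2}
  Layer 2: {1}
first hit 1 at d=2 via a·tau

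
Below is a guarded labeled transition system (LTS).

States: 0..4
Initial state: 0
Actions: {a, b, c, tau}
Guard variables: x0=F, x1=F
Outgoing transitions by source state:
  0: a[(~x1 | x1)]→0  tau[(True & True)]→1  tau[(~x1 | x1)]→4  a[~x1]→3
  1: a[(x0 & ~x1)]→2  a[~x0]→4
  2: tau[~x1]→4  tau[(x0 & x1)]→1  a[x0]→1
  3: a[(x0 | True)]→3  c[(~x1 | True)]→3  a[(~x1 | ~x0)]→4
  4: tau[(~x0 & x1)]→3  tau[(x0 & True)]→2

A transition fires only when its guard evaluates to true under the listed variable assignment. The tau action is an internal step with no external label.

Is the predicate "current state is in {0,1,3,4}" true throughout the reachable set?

Allowed set {0,1,3,4}
R = {0,1,3,4}
  0: safe
  1: safe
  3: safe
  4: safe

Answer: INVARIANT HOLDS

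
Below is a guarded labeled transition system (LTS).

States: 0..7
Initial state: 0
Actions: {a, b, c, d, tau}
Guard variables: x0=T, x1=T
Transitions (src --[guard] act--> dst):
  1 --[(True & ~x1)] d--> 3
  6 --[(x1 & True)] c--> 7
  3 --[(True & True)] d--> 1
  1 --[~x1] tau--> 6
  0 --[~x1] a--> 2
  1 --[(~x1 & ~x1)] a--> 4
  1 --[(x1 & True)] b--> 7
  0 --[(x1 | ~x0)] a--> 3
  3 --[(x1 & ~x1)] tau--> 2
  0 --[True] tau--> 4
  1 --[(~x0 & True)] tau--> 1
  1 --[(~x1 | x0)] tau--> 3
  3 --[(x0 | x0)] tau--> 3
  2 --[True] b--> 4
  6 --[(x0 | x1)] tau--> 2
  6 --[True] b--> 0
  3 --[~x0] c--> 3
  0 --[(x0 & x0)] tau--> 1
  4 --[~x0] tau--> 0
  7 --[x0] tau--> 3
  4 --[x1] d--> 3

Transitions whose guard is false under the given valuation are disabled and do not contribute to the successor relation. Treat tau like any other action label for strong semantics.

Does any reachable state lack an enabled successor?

Reachable = {0,1,3,4,7}
  0: a→3  tau→1  tau→4  [3 exit(s)]
  1: b→7  tau→3  [2 exit(s)]
  3: d→1  tau→3  [2 exit(s)]
  4: d→3  [1 exit(s)]
  7: tau→3  [1 exit(s)]

Answer: DEADLOCK-FREE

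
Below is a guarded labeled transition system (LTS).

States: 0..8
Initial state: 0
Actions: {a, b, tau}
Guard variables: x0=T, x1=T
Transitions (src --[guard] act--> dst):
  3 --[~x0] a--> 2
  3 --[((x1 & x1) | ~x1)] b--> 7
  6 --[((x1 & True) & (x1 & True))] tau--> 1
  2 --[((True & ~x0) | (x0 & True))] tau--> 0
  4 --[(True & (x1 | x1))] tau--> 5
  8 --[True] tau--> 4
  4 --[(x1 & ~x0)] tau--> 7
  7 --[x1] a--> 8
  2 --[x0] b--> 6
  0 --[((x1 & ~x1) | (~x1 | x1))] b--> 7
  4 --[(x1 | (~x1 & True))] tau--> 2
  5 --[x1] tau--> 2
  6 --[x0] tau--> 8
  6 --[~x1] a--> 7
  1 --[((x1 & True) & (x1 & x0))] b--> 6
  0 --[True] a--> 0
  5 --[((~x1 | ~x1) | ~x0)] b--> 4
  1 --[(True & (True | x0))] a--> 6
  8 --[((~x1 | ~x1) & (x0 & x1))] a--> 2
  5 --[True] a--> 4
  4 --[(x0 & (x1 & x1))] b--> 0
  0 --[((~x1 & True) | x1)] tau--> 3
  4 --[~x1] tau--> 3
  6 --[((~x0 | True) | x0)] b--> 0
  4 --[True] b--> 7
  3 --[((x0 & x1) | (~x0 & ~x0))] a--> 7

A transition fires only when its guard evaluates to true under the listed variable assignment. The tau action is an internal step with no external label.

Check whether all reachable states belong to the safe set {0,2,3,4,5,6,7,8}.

Answer: INVARIANT VIOLATED at state 1

Analysis:
Allowed set {0,2,3,4,5,6,7,8}
Reach set: {0,1,2,3,4,5,6,7,8}
  0: ✓
  1: outside
  2: ✓
  3: ✓
  4: ✓
  5: ✓
  6: ✓
  7: ✓
  8: ✓
counterexample path to 1: b·a·tau·tau·b·tau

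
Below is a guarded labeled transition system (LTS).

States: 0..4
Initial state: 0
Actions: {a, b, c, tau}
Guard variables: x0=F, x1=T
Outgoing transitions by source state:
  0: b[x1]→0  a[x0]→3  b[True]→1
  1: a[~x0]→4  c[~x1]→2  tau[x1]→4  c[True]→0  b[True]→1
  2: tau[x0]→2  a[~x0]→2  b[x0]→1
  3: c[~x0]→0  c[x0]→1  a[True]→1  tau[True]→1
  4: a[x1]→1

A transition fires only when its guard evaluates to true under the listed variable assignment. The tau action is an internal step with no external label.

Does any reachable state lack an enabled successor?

Answer: DEADLOCK-FREE

Working:
R = {0,1,4}
  0: b→0  b→1  [2 out]
  1: a→4  b→1  c→0  tau→4  [4 out]
  4: a→1  [1 out]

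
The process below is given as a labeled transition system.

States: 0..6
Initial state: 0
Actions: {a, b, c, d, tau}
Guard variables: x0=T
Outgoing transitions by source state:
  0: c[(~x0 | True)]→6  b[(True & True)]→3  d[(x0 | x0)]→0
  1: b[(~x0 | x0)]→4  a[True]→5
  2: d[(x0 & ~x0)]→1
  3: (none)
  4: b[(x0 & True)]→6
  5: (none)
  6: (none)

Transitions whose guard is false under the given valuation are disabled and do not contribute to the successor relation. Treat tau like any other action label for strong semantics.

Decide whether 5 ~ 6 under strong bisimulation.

Bisimulation quotient by refinement:
  P[0] = {{0,1,2,3,4,5,6}}
  P[1] = {{0},{1},{2,3,5,6},{4}}
Fixed point at round 2; 4 class(es).
[5]={2,3,5,6}  [6]={2,3,5,6}

Answer: BISIMILAR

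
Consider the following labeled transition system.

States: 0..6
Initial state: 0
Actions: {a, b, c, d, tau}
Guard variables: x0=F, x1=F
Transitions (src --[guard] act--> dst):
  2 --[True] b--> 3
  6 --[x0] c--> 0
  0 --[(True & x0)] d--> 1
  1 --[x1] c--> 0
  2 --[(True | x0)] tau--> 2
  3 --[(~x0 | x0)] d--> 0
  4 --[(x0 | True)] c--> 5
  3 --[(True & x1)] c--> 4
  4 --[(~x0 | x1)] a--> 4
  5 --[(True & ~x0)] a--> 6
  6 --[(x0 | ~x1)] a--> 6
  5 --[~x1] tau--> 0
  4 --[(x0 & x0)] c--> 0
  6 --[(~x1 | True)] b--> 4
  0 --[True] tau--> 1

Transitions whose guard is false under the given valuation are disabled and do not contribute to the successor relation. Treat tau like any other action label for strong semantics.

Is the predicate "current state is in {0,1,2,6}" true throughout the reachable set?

Answer: INVARIANT HOLDS

Trace:
Inv-set: {0,1,2,6}
Reachable = {0,1}
  0: safe
  1: safe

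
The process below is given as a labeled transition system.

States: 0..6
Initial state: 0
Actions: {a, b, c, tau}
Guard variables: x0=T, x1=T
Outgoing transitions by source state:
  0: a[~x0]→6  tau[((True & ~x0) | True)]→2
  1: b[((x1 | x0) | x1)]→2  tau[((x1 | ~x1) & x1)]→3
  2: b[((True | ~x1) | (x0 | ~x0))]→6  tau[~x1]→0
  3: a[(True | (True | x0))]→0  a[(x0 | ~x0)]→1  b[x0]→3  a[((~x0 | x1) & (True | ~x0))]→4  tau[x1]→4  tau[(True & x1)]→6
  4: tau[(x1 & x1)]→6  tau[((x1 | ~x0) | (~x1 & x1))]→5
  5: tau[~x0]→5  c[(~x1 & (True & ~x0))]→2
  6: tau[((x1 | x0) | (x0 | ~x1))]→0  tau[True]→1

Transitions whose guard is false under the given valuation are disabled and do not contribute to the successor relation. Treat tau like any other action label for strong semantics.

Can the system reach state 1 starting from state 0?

After dropping false guards: 14 live edges.
depth 0: {0}
depth 1: {2}  now seen {0,2}
depth 2: {6}  now seen {0,2,6}
depth 3: {1}  now seen {0,1,2,6}
depth 4: {3}  now seen {0,1,2,3,6}
depth 5: {4}  now seen {0,1,2,3,4,6}
depth 6: {5}  now seen {0,1,2,3,4,5,6}
Reach set: {0,1,2,3,4,5,6}
trace reaching 1: tau·b·tau

Answer: REACHABLE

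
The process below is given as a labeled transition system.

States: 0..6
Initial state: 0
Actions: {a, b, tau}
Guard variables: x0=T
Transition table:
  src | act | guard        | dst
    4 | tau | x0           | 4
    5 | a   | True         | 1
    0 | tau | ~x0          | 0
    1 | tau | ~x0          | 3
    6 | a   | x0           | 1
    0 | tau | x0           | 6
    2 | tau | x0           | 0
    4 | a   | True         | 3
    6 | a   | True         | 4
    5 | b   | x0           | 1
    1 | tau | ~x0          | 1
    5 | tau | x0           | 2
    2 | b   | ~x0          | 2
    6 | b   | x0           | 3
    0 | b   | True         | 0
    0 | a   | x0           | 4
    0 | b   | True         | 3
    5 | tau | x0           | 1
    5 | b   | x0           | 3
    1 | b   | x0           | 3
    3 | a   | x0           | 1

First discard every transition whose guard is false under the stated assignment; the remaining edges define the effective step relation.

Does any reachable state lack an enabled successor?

Reach set: {0,1,3,4,6}
  0: a→4  b→0  b→3  tau→6  [deg 4]
  1: b→3  [deg 1]
  3: a→1  [deg 1]
  4: a→3  tau→4  [deg 2]
  6: a→1  a→4  b→3  [deg 3]

Answer: DEADLOCK-FREE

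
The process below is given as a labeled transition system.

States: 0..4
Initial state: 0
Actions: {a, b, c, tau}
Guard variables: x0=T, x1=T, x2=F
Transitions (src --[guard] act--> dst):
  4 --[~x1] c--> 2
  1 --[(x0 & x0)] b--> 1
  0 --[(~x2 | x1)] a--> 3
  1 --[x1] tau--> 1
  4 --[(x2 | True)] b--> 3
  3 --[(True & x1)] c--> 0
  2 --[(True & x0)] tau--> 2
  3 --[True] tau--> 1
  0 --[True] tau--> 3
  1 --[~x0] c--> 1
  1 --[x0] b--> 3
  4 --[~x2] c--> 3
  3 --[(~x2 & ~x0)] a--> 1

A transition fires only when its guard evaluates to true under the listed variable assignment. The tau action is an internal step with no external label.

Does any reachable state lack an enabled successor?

Answer: DEADLOCK-FREE

Trace:
Reachable = {0,1,3}
  0: a→3  tau→3  [deg 2]
  1: b→1  b→3  tau→1  [deg 3]
  3: c→0  tau→1  [deg 2]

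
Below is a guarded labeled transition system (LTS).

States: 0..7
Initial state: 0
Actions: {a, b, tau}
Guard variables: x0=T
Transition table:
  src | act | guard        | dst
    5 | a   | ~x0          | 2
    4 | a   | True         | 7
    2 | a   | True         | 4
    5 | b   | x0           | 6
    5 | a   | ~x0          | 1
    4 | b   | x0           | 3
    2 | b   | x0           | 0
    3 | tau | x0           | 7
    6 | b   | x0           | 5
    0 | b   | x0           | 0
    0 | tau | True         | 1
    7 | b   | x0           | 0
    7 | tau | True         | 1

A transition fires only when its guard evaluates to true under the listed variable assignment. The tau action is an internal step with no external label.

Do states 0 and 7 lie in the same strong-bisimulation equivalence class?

Compute ~ classes (split until stable):
  P[0] = {{0,1,2,3,4,5,6,7}}
  P[1] = {{0,7},{1},{2,4},{3},{5,6}}
  P[2] = {{0,7},{1},{2},{3},{4},{5,6}}
Fixed point at round 3; 6 class(es).
[0]={0,7}  [7]={0,7}

Answer: BISIMILAR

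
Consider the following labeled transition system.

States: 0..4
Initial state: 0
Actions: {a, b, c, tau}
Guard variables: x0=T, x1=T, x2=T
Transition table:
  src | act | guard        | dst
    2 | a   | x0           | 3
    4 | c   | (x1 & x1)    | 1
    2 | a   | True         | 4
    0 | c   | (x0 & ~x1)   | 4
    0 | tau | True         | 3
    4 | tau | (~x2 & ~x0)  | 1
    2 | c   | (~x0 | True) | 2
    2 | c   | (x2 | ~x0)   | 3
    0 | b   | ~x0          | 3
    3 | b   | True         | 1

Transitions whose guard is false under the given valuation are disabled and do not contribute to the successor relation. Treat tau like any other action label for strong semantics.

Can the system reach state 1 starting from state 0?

7 transition(s) survive guard evaluation.
L0 = {0}
L1 = {3}  total {0,3}
L2 = {1}  total {0,1,3}
Reach set: {0,1,3}
witness 1: tau·b

Answer: REACHABLE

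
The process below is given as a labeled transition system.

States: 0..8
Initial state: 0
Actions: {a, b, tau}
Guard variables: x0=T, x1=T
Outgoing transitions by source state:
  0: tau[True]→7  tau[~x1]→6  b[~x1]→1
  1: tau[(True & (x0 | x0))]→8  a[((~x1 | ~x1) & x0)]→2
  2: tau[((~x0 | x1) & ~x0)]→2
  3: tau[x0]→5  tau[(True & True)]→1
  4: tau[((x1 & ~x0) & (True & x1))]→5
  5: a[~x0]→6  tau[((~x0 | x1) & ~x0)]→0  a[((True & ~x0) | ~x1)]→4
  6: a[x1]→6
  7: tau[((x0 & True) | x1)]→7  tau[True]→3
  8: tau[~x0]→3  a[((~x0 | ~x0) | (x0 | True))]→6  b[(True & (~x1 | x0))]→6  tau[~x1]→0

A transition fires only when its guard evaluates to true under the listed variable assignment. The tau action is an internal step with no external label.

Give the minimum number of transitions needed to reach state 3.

Answer: 2

Analysis:
BFS to 3:
  Layer 0: {0}
  Layer 1: {7}
  Layer 2: {3}
depth(3)=2, e.g. tau·tau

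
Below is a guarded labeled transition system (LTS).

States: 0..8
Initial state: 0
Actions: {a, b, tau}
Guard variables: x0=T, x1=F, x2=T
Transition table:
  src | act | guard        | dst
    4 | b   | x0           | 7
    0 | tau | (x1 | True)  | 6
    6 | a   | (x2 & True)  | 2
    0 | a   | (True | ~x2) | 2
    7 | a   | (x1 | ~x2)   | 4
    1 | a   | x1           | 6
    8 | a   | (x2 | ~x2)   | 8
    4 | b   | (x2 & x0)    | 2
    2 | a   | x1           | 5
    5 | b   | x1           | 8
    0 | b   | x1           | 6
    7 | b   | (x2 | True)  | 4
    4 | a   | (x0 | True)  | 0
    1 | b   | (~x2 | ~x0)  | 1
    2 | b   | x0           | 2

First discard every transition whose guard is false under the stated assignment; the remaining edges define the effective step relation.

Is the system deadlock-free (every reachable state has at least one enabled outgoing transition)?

Reachable = {0,2,6}
  0: a→2  tau→6  [2 out]
  2: b→2  [1 out]
  6: a→2  [1 out]

Answer: DEADLOCK-FREE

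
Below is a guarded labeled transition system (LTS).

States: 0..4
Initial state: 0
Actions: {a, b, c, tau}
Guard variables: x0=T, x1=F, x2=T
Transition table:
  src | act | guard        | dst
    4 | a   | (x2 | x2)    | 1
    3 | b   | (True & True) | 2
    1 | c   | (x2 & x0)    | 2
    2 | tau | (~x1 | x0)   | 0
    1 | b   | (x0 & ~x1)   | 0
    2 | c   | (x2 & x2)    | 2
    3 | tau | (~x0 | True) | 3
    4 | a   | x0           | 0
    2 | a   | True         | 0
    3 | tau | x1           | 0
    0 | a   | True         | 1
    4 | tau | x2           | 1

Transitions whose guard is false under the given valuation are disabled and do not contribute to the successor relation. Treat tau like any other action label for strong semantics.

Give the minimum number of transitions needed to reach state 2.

BFS to 2:
  L0 = {0}
  L1 = {1}
  L2 = {2}
2 enters at depth 2; path a·c

Answer: 2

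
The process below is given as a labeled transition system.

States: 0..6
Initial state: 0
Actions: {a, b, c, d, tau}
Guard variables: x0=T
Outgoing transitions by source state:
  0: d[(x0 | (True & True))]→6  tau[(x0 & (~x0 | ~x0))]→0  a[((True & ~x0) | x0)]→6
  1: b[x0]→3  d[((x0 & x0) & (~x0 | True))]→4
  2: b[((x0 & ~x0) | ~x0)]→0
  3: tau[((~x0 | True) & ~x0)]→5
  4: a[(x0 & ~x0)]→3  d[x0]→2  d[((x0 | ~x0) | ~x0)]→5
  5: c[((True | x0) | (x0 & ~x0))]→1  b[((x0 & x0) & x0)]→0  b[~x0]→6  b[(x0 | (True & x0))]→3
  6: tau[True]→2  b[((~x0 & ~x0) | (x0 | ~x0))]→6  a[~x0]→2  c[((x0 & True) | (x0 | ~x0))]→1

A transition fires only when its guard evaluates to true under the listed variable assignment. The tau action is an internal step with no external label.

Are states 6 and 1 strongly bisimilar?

Refine partition for ~:
  round 0: {{0,1,2,3,4,5,6}}
  round 1: {{0},{1},{2,3},{4},{5},{6}}
Fixed point at round 2; 6 class(es).
class of 6: {6}; class of 1: {1}

Answer: NOT BISIMILAR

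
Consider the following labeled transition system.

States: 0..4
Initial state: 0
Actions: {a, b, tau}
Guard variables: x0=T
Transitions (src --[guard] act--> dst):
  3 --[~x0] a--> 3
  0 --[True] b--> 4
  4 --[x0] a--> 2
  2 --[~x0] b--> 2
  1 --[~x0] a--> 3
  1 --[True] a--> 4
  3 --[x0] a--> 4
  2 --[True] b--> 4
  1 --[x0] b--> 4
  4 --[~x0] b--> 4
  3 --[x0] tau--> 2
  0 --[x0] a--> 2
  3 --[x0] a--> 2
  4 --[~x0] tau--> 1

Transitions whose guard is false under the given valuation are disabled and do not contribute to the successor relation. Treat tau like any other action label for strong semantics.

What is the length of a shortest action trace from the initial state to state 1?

Breadth-first toward 1:
  L0 = {0}
  L1 = {2,4}
1 never appears.

Answer: UNREACHABLE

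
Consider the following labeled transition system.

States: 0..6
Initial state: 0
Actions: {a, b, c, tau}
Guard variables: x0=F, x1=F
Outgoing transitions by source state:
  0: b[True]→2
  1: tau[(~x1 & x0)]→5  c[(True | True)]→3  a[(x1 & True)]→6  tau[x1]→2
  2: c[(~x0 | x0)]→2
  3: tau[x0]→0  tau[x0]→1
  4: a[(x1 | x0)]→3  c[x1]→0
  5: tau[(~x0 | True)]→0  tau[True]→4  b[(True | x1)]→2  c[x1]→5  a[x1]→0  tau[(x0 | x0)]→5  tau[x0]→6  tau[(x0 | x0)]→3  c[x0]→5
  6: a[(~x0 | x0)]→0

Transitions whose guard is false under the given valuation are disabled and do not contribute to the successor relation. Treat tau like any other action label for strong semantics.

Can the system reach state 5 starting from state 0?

After dropping false guards: 7 live edges.
depth 0: {0}
depth 1: {2}  total {0,2}
R = {0,2}

Answer: UNREACHABLE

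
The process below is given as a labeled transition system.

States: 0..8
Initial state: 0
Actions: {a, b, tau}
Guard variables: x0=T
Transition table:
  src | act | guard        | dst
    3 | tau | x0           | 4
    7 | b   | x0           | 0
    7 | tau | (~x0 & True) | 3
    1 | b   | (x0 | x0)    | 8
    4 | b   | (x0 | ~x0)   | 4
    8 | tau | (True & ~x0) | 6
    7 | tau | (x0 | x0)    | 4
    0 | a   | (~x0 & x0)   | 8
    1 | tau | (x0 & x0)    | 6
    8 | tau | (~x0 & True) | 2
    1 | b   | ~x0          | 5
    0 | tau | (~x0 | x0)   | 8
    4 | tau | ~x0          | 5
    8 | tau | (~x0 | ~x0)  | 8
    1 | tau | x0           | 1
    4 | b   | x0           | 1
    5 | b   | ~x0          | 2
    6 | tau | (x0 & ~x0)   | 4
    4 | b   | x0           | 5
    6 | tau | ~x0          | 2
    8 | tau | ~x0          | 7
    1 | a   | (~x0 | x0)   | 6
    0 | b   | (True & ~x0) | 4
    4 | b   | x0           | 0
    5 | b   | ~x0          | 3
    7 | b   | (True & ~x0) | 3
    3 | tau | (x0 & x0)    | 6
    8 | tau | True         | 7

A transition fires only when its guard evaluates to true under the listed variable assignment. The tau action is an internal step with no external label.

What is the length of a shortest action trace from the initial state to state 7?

Answer: 2

Trace:
BFS to 7:
  depth 0: {0}
  depth 1: {8}
  depth 2: {7}
7 enters at depth 2; path tau·tau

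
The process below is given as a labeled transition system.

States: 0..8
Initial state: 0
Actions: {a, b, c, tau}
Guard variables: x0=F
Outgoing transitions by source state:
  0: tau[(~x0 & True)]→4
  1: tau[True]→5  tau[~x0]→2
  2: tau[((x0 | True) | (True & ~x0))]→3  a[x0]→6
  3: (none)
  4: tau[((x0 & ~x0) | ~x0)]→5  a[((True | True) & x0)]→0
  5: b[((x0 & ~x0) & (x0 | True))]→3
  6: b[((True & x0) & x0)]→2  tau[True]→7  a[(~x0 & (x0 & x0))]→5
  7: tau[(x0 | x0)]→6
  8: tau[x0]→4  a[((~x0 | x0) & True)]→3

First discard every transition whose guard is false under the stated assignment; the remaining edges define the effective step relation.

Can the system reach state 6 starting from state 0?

Guard filter leaves 7 enabled edge(s).
Layer 0: {0}
Layer 1: {4}  now seen {0,4}
Layer 2: {5}  now seen {0,4,5}
Reach set: {0,4,5}

Answer: UNREACHABLE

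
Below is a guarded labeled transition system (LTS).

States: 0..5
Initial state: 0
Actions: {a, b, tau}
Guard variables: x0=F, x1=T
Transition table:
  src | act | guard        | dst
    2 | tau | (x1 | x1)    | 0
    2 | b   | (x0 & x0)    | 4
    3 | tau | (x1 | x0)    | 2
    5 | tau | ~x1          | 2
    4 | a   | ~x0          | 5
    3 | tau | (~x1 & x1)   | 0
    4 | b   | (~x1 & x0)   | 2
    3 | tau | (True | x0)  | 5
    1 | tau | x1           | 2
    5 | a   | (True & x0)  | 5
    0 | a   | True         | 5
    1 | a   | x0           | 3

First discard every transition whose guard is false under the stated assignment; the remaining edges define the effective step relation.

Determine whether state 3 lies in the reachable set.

Answer: UNREACHABLE

Trace:
6 transition(s) survive guard evaluation.
depth 0: {0}
depth 1: {5}  total {0,5}
Reachable = {0,5}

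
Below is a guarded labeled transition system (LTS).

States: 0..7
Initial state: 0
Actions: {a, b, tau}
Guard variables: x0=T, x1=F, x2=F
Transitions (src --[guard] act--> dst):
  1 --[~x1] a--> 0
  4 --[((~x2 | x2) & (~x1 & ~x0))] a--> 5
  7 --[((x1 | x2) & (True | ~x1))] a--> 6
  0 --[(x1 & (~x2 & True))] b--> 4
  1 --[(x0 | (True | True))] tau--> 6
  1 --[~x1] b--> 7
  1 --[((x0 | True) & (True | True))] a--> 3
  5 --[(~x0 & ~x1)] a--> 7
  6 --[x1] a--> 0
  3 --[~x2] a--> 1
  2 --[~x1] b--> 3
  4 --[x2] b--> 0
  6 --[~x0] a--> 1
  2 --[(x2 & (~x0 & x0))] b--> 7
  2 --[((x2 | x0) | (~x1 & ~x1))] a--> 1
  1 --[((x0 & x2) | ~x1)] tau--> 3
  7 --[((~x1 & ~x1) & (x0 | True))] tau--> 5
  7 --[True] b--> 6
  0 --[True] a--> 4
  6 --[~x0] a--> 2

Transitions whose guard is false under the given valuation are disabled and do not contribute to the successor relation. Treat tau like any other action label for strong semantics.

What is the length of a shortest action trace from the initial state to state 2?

Layered search for 2:
  depth 0: {0}
  depth 1: {4}
2 never appears.

Answer: UNREACHABLE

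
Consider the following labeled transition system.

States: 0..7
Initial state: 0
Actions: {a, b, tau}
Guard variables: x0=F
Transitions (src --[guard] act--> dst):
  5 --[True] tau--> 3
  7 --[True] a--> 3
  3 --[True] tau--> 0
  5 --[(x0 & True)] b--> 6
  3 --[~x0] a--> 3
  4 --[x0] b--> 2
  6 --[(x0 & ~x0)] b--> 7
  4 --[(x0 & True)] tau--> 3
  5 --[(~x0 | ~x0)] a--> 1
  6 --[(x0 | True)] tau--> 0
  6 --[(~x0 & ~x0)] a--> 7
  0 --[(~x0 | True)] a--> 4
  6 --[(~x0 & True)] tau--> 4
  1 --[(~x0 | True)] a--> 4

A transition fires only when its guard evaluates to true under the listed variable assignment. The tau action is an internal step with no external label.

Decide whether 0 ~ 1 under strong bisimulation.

Answer: BISIMILAR

Analysis:
Compute ~ classes (split until stable):
  π0 = {{0,1,2,3,4,5,6,7}}
  π1 = {{0,1,7},{2,4},{3,5,6}}
  π2 = {{0,1},{2,4},{3},{5},{6},{7}}
6 equivalence class(es) (converged in 3)
class of 0: {0,1}; class of 1: {0,1}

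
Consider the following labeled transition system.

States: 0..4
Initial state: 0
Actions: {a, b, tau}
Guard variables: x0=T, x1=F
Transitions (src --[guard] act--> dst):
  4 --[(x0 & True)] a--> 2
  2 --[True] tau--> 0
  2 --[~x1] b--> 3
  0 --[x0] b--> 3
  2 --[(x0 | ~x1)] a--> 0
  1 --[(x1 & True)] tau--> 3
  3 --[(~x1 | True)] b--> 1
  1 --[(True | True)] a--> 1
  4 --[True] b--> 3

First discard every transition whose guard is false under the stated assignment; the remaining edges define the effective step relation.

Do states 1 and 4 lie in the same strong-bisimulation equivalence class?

Answer: NOT BISIMILAR

Trace:
Compute ~ classes (split until stable):
  π0 = {{0,1,2,3,4}}
  π1 = {{0,3},{1},{2},{4}}
  π2 = {{0},{1},{2},{3},{4}}
5 equivalence class(es) (converged in 3)
1∈{1}, 4∈{4}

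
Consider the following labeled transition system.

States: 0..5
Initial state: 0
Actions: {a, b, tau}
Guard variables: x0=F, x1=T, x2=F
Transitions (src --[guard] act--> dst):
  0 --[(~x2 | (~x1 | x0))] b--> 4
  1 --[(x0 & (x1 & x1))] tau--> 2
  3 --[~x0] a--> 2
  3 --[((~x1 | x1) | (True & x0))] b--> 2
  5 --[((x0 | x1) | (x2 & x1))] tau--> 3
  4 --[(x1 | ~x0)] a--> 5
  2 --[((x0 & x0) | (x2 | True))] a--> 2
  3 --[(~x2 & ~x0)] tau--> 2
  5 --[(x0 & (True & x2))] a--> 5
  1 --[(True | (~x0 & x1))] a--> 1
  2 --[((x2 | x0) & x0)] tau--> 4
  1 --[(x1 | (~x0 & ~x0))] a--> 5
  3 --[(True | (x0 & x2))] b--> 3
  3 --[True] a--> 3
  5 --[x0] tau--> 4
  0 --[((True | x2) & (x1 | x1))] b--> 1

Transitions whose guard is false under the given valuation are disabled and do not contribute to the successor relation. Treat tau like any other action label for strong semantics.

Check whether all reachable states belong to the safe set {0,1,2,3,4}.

Answer: INVARIANT VIOLATED at state 5

Trace:
Safe = {0,1,2,3,4}
R = {0,1,2,3,4,5}
  0: ✓
  1: ✓
  2: ✓
  3: ✓
  4: ✓
  5: ✗ unsafe
counterexample path to 5: b·a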